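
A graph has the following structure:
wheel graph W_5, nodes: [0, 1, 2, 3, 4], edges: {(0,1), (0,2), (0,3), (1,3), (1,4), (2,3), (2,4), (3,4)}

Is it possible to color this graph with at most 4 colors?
A valid 4-coloring: color 1: [3]; color 2: [0, 4]; color 3: [1, 2].
(χ(G) = 3 ≤ 4.)

Yes, G is 4-colorable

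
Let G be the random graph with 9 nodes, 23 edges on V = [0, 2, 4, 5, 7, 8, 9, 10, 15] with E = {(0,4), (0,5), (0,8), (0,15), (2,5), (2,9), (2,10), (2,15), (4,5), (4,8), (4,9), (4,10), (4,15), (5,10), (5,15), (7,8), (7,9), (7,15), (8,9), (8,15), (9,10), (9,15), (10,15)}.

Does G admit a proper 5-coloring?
Yes, G is 5-colorable

A valid 5-coloring: color 1: [15]; color 2: [5, 9]; color 3: [2, 4, 7]; color 4: [8, 10]; color 5: [0].
(χ(G) = 5 ≤ 5.)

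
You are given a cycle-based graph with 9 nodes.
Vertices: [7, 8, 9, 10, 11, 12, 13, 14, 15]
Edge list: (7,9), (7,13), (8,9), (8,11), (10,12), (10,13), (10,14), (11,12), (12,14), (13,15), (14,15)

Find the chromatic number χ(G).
χ(G) = 3

Clique number ω(G) = 3 (lower bound: χ ≥ ω).
The clique on [10, 12, 14] has size 3, forcing χ ≥ 3, and the coloring below uses 3 colors, so χ(G) = 3.
A valid 3-coloring: color 1: [8, 12, 13]; color 2: [7, 10, 11, 15]; color 3: [9, 14].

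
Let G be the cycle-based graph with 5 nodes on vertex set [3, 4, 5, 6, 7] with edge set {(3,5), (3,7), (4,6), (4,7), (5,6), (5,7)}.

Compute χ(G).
Clique number ω(G) = 3 (lower bound: χ ≥ ω).
The clique on [3, 5, 7] has size 3, forcing χ ≥ 3, and the coloring below uses 3 colors, so χ(G) = 3.
A valid 3-coloring: color 1: [4, 5]; color 2: [6, 7]; color 3: [3].

χ(G) = 3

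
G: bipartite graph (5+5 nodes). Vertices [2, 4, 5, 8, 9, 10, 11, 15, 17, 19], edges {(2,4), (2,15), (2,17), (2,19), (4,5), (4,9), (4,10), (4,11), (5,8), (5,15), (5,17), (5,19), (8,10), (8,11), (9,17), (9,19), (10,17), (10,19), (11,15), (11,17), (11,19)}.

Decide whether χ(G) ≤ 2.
Yes, G is 2-colorable

A valid 2-coloring: color 1: [2, 5, 9, 10, 11]; color 2: [4, 8, 15, 17, 19].
(χ(G) = 2 ≤ 2.)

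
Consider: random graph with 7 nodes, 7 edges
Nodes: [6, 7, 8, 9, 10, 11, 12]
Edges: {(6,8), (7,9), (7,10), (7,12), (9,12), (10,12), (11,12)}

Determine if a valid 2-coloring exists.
The clique on vertices [7, 9, 12] has size 3 > 2, so it alone needs 3 colors.

No, G is not 2-colorable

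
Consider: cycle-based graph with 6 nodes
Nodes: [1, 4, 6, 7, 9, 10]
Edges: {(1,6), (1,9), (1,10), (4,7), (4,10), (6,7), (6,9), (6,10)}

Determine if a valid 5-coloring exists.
Yes, G is 5-colorable

A valid 5-coloring: color 1: [4, 6]; color 2: [1, 7]; color 3: [9, 10].
(χ(G) = 3 ≤ 5.)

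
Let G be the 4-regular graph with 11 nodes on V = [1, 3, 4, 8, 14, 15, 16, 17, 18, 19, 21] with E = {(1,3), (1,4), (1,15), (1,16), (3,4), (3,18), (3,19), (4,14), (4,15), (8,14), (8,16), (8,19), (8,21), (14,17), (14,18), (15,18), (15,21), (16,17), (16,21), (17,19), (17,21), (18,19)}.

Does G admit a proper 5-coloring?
Yes, G is 5-colorable

A valid 5-coloring: color 1: [1, 14, 19, 21]; color 2: [4, 16, 18]; color 3: [3, 8, 15, 17].
(χ(G) = 3 ≤ 5.)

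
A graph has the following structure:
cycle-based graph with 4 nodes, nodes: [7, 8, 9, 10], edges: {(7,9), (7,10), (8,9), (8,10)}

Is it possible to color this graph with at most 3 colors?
Yes, G is 3-colorable

A valid 3-coloring: color 1: [9, 10]; color 2: [7, 8].
(χ(G) = 2 ≤ 3.)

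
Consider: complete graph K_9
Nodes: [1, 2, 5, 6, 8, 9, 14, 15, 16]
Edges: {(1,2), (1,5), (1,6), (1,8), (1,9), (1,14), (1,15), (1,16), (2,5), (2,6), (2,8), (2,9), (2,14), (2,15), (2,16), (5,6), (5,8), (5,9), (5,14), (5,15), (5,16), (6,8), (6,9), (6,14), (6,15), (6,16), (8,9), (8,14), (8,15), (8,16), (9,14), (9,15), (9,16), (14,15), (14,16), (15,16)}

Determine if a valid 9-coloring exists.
Yes, G is 9-colorable

A valid 9-coloring: color 1: [5]; color 2: [1]; color 3: [2]; color 4: [9]; color 5: [16]; color 6: [14]; color 7: [8]; color 8: [15]; color 9: [6].
(χ(G) = 9 ≤ 9.)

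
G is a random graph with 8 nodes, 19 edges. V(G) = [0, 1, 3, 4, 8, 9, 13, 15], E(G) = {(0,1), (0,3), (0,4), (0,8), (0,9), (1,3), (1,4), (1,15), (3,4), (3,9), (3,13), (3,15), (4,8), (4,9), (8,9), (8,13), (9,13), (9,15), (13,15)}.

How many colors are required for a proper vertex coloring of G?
Clique number ω(G) = 4 (lower bound: χ ≥ ω).
The clique on [0, 4, 8, 9] has size 4, forcing χ ≥ 4, and the coloring below uses 4 colors, so χ(G) = 4.
A valid 4-coloring: color 1: [1, 9]; color 2: [3, 8]; color 3: [0, 13]; color 4: [4, 15].

χ(G) = 4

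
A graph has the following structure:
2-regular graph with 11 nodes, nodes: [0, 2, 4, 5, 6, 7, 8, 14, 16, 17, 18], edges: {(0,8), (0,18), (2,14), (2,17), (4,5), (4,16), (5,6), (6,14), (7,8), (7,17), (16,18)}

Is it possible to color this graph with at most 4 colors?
A valid 4-coloring: color 1: [0, 2, 4, 6, 7]; color 2: [5, 8, 14, 16, 17]; color 3: [18].
(χ(G) = 3 ≤ 4.)

Yes, G is 4-colorable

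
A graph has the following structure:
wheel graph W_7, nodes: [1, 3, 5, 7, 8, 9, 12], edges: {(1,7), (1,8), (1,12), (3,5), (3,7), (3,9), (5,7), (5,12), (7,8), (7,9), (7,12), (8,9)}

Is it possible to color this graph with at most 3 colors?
A valid 3-coloring: color 1: [7]; color 2: [3, 8, 12]; color 3: [1, 5, 9].
(χ(G) = 3 ≤ 3.)

Yes, G is 3-colorable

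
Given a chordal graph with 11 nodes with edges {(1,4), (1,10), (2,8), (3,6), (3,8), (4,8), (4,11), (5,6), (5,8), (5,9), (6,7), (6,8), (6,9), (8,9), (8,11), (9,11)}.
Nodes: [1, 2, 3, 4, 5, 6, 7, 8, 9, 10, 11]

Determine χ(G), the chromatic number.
χ(G) = 4

Clique number ω(G) = 4 (lower bound: χ ≥ ω).
The clique on [5, 6, 8, 9] has size 4, forcing χ ≥ 4, and the coloring below uses 4 colors, so χ(G) = 4.
A valid 4-coloring: color 1: [1, 7, 8]; color 2: [2, 6, 10, 11]; color 3: [3, 4, 9]; color 4: [5].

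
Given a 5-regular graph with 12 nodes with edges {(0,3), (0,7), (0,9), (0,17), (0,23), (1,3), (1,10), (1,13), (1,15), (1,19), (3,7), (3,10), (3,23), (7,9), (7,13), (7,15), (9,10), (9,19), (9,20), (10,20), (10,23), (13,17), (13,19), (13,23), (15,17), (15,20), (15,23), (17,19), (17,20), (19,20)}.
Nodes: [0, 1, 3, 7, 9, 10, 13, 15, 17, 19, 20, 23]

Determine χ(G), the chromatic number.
Clique number ω(G) = 3 (lower bound: χ ≥ ω).
Suppose a proper 3-coloring c exists. The clique [0, 3, 7] takes 3 distinct colors; by symmetry let c(0) = 1, c(3) = 2, c(7) = 3.
- Vertex 9: neighbors [0, 7] already have colors [1, 3] ⇒ c(9) = 2.
- Vertex 23: neighbors [0, 3] already have colors [1, 2] ⇒ c(23) = 3.
- Vertex 10: neighbors [3, 23] already have colors [2, 3] ⇒ c(10) = 1.
- Vertex 1: neighbors [10, 3] already have colors [1, 2] ⇒ c(1) = 3.
- Vertex 19: neighbors [9, 1] already have colors [2, 3] ⇒ c(19) = 1.
- Vertex 20: neighbors [10, 9] already have colors [1, 2] ⇒ c(20) = 3.
- Vertex 17: neighbors [0, 20] already have colors [1, 3] ⇒ c(17) = 2.
- Vertex 13: neighbors [19, 17, 1] already have colors [1, 2, 3] — all 3 colors blocked. Contradiction.
The forced assignments end in a contradiction, so G has no proper 3-coloring (χ ≥ 4).
The coloring below uses 4 colors, so χ(G) = 4.
A valid 4-coloring: color 1: [1, 7, 17, 23]; color 2: [0, 10, 15, 19]; color 3: [3, 13, 20]; color 4: [9].

χ(G) = 4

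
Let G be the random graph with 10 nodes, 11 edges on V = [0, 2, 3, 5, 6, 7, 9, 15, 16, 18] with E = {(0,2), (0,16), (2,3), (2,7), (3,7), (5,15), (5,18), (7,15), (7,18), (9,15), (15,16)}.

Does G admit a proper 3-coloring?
A valid 3-coloring: color 1: [5, 6, 7, 9, 16]; color 2: [2, 15, 18]; color 3: [0, 3].
(χ(G) = 3 ≤ 3.)

Yes, G is 3-colorable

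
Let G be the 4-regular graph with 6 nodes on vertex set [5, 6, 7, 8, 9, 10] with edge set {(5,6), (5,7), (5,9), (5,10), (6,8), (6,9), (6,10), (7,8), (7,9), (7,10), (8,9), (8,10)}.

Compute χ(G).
Clique number ω(G) = 3 (lower bound: χ ≥ ω).
The clique on [6, 8, 9] has size 3, forcing χ ≥ 3, and the coloring below uses 3 colors, so χ(G) = 3.
A valid 3-coloring: color 1: [6, 7]; color 2: [5, 8]; color 3: [9, 10].

χ(G) = 3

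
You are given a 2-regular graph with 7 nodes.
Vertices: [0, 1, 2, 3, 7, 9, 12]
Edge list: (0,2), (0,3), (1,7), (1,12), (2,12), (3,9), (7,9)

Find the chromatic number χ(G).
Clique number ω(G) = 2 (lower bound: χ ≥ ω).
Odd cycle [0, 3, 9, 7, 1, 12, 2] needs 3 colors (χ ≥ 3).
The coloring below uses 3 colors, so χ(G) = 3.
A valid 3-coloring: color 1: [3, 7, 12]; color 2: [0, 1, 9]; color 3: [2].

χ(G) = 3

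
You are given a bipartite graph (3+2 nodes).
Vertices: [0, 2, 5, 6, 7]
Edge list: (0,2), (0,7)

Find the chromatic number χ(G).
Clique number ω(G) = 2 (lower bound: χ ≥ ω).
The graph is bipartite (no odd cycle), so 2 colors suffice: χ(G) = 2.
A valid 2-coloring: color 1: [0, 5, 6]; color 2: [2, 7].

χ(G) = 2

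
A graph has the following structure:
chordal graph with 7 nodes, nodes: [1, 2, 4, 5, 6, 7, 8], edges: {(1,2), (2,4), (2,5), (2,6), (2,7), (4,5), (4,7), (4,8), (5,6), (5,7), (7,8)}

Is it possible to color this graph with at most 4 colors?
Yes, G is 4-colorable

A valid 4-coloring: color 1: [2, 8]; color 2: [1, 6, 7]; color 3: [4]; color 4: [5].
(χ(G) = 4 ≤ 4.)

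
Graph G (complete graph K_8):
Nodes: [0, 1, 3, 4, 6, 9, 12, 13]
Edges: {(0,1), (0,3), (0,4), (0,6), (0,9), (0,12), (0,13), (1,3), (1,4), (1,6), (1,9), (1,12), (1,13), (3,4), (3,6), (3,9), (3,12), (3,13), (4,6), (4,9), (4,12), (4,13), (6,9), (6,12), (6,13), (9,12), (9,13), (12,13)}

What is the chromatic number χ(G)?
χ(G) = 8

Clique number ω(G) = 8 (lower bound: χ ≥ ω).
The clique on [0, 1, 3, 4, 6, 9, 12, 13] has size 8, forcing χ ≥ 8, and the coloring below uses 8 colors, so χ(G) = 8.
A valid 8-coloring: color 1: [6]; color 2: [4]; color 3: [1]; color 4: [0]; color 5: [3]; color 6: [9]; color 7: [13]; color 8: [12].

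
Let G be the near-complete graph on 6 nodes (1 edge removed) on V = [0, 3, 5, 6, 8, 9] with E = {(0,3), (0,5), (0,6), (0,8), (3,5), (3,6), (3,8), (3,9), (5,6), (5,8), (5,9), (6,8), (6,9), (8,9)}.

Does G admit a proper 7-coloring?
A valid 7-coloring: color 1: [6]; color 2: [5]; color 3: [3]; color 4: [8]; color 5: [0, 9].
(χ(G) = 5 ≤ 7.)

Yes, G is 7-colorable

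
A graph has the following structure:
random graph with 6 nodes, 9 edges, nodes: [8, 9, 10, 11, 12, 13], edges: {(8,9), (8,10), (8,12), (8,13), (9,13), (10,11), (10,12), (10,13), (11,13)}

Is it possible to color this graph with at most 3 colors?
Yes, G is 3-colorable

A valid 3-coloring: color 1: [9, 10]; color 2: [12, 13]; color 3: [8, 11].
(χ(G) = 3 ≤ 3.)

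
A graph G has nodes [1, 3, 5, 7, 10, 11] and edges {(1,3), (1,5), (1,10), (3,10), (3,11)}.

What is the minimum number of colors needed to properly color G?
Clique number ω(G) = 3 (lower bound: χ ≥ ω).
The clique on [1, 3, 10] has size 3, forcing χ ≥ 3, and the coloring below uses 3 colors, so χ(G) = 3.
A valid 3-coloring: color 1: [3, 5, 7]; color 2: [1, 11]; color 3: [10].

χ(G) = 3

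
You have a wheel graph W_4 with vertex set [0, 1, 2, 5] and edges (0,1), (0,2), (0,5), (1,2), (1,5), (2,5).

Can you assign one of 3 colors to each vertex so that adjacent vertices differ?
No, G is not 3-colorable

The clique on vertices [0, 1, 2, 5] has size 4 > 3, so it alone needs 4 colors.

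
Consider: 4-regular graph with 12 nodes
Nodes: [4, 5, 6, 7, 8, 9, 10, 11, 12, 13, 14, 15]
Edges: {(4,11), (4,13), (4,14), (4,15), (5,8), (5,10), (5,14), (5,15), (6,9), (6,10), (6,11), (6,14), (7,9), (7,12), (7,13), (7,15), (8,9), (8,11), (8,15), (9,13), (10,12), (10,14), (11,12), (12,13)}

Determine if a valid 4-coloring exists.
Yes, G is 4-colorable

A valid 4-coloring: color 1: [9, 11, 14, 15]; color 2: [8, 10, 13]; color 3: [4, 5, 6, 12]; color 4: [7].
(χ(G) = 4 ≤ 4.)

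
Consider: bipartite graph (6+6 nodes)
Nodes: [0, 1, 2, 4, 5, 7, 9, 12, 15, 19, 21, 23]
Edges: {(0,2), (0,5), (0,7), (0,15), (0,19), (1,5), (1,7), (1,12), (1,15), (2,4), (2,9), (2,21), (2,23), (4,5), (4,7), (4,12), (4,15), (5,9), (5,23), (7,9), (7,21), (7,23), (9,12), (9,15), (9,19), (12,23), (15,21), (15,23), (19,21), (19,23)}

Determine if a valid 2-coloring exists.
Yes, G is 2-colorable

A valid 2-coloring: color 1: [2, 5, 7, 12, 15, 19]; color 2: [0, 1, 4, 9, 21, 23].
(χ(G) = 2 ≤ 2.)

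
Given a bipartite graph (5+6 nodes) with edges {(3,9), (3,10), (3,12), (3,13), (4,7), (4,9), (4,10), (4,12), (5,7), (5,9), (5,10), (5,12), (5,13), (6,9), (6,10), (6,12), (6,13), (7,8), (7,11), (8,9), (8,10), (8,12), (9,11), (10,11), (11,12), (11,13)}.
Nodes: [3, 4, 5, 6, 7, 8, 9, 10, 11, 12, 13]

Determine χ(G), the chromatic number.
χ(G) = 2

Clique number ω(G) = 2 (lower bound: χ ≥ ω).
The graph is bipartite (no odd cycle), so 2 colors suffice: χ(G) = 2.
A valid 2-coloring: color 1: [7, 9, 10, 12, 13]; color 2: [3, 4, 5, 6, 8, 11].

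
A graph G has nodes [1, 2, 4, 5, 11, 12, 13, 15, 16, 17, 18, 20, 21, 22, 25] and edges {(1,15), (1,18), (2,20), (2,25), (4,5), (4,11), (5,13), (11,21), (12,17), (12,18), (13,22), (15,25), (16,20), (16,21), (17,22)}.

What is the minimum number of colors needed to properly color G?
Clique number ω(G) = 2 (lower bound: χ ≥ ω).
Odd cycle [21, 16, 20, 2, 25, 15, 1, 18, 12, 17, 22, 13, 5, 4, 11] needs 3 colors (χ ≥ 3).
The coloring below uses 3 colors, so χ(G) = 3.
A valid 3-coloring: color 1: [1, 4, 12, 20, 21, 22, 25]; color 2: [2, 11, 13, 15, 16, 17, 18]; color 3: [5].

χ(G) = 3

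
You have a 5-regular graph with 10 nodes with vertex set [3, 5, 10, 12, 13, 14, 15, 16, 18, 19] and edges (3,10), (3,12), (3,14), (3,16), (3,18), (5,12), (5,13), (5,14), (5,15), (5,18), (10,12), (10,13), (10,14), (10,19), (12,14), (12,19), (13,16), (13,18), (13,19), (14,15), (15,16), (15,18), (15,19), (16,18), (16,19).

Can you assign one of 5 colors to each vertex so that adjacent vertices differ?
Yes, G is 5-colorable

A valid 5-coloring: color 1: [12, 13, 15]; color 2: [3, 5, 19]; color 3: [10, 16]; color 4: [14, 18].
(χ(G) = 4 ≤ 5.)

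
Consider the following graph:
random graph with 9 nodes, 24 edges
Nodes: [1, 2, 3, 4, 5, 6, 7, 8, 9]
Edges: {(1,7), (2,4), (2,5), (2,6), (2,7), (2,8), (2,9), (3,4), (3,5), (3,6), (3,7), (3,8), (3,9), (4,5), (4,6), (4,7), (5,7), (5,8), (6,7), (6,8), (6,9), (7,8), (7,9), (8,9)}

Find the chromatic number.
Clique number ω(G) = 5 (lower bound: χ ≥ ω).
The clique on [2, 6, 7, 8, 9] has size 5, forcing χ ≥ 5, and the coloring below uses 5 colors, so χ(G) = 5.
A valid 5-coloring: color 1: [7]; color 2: [1, 2, 3]; color 3: [5, 6]; color 4: [4, 8]; color 5: [9].

χ(G) = 5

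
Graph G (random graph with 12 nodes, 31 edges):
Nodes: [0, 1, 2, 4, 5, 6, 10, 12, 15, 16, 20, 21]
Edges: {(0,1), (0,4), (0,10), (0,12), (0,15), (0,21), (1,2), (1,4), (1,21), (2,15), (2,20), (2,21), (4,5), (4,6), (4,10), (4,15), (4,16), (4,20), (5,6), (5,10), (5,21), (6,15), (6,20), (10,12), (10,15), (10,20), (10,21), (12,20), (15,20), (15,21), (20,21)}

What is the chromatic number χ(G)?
Clique number ω(G) = 4 (lower bound: χ ≥ ω).
The clique on [2, 15, 20, 21] has size 4, forcing χ ≥ 4, and the coloring below uses 4 colors, so χ(G) = 4.
A valid 4-coloring: color 1: [4, 12, 21]; color 2: [0, 5, 16, 20]; color 3: [2, 6, 10]; color 4: [1, 15].

χ(G) = 4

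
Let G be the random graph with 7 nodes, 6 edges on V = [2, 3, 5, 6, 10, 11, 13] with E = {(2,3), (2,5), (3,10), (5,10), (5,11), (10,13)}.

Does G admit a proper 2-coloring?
Yes, G is 2-colorable

A valid 2-coloring: color 1: [2, 6, 10, 11]; color 2: [3, 5, 13].
(χ(G) = 2 ≤ 2.)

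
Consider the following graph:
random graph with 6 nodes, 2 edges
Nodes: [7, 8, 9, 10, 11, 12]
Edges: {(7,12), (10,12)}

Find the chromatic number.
χ(G) = 2

Clique number ω(G) = 2 (lower bound: χ ≥ ω).
The graph is bipartite (no odd cycle), so 2 colors suffice: χ(G) = 2.
A valid 2-coloring: color 1: [8, 9, 11, 12]; color 2: [7, 10].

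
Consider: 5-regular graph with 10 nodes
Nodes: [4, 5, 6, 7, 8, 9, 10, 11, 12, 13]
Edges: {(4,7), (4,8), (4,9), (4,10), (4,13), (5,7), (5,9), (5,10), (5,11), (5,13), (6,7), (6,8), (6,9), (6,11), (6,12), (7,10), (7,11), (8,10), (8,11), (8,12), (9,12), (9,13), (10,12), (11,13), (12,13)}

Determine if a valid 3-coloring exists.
Suppose a proper 3-coloring c exists. The clique [4, 7, 10] takes 3 distinct colors; by symmetry let c(4) = 1, c(7) = 2, c(10) = 3.
- Vertex 5: neighbors [7, 10] already have colors [2, 3] ⇒ c(5) = 1.
- Vertex 8: neighbors [4, 10] already have colors [1, 3] ⇒ c(8) = 2.
- Vertex 12: neighbors [8, 10] already have colors [2, 3] ⇒ c(12) = 1.
- Vertex 6: neighbors [12, 7] already have colors [1, 2] ⇒ c(6) = 3.
- Vertex 11: neighbors [5, 7, 6] already have colors [1, 2, 3] — all 3 colors blocked. Contradiction.
The forced assignments end in a contradiction, so G has no proper 3-coloring (χ ≥ 4).

No, G is not 3-colorable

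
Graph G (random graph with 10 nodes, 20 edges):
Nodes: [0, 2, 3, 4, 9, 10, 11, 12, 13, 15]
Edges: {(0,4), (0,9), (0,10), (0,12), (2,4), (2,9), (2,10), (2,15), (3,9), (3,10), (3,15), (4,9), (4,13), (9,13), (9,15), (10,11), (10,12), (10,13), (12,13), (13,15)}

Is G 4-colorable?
Yes, G is 4-colorable

A valid 4-coloring: color 1: [9, 10]; color 2: [0, 2, 3, 11, 13]; color 3: [4, 12, 15].
(χ(G) = 3 ≤ 4.)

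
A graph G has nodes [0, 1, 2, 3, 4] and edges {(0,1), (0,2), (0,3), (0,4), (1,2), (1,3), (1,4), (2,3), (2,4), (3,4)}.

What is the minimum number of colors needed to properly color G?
χ(G) = 5

Clique number ω(G) = 5 (lower bound: χ ≥ ω).
The clique on [0, 1, 2, 3, 4] has size 5, forcing χ ≥ 5, and the coloring below uses 5 colors, so χ(G) = 5.
A valid 5-coloring: color 1: [4]; color 2: [3]; color 3: [0]; color 4: [2]; color 5: [1].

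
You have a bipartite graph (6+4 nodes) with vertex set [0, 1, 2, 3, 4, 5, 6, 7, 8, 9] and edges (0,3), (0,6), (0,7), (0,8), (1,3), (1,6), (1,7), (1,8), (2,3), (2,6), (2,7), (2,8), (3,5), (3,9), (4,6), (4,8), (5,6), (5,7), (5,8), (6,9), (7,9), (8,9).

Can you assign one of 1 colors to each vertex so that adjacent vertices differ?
No, G is not 1-colorable

Edge (0,8) forces its endpoints to differ, so 1 color is not enough.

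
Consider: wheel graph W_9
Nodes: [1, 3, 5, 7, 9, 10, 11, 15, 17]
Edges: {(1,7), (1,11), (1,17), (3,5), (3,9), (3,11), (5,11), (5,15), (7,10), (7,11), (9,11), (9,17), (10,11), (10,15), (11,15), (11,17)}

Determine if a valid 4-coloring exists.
Yes, G is 4-colorable

A valid 4-coloring: color 1: [11]; color 2: [3, 7, 15, 17]; color 3: [1, 5, 9, 10].
(χ(G) = 3 ≤ 4.)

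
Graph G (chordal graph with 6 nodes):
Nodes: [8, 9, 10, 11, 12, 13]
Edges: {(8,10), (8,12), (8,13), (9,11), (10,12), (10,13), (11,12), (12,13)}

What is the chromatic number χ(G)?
Clique number ω(G) = 4 (lower bound: χ ≥ ω).
The clique on [8, 10, 12, 13] has size 4, forcing χ ≥ 4, and the coloring below uses 4 colors, so χ(G) = 4.
A valid 4-coloring: color 1: [9, 12]; color 2: [10, 11]; color 3: [8]; color 4: [13].

χ(G) = 4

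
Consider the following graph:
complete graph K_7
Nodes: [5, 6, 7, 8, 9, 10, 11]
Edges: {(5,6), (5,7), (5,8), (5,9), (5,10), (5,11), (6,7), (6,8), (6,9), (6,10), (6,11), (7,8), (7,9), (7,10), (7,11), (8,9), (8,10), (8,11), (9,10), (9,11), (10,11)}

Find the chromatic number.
Clique number ω(G) = 7 (lower bound: χ ≥ ω).
The clique on [5, 6, 7, 8, 9, 10, 11] has size 7, forcing χ ≥ 7, and the coloring below uses 7 colors, so χ(G) = 7.
A valid 7-coloring: color 1: [10]; color 2: [11]; color 3: [7]; color 4: [5]; color 5: [9]; color 6: [8]; color 7: [6].

χ(G) = 7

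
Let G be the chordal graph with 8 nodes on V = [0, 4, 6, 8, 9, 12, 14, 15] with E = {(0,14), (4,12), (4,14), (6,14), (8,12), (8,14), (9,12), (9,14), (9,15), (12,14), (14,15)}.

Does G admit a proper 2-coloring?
The clique on vertices [8, 12, 14] has size 3 > 2, so it alone needs 3 colors.

No, G is not 2-colorable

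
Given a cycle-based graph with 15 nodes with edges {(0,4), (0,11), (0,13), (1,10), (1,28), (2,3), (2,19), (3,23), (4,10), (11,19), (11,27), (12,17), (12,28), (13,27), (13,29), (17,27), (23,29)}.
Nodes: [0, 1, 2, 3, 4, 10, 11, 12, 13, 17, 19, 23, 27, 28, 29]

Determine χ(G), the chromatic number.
χ(G) = 3

Clique number ω(G) = 2 (lower bound: χ ≥ ω).
Odd cycle [27, 11, 0, 4, 10, 1, 28, 12, 17] needs 3 colors (χ ≥ 3).
The coloring below uses 3 colors, so χ(G) = 3.
A valid 3-coloring: color 1: [0, 3, 10, 12, 19, 27, 29]; color 2: [1, 2, 4, 11, 13, 17, 23]; color 3: [28].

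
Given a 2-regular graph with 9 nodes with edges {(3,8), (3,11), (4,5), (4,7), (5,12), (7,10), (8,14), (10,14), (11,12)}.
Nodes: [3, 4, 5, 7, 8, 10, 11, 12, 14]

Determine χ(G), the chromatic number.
Clique number ω(G) = 2 (lower bound: χ ≥ ω).
Odd cycle [7, 10, 14, 8, 3, 11, 12, 5, 4] needs 3 colors (χ ≥ 3).
The coloring below uses 3 colors, so χ(G) = 3.
A valid 3-coloring: color 1: [5, 7, 8, 11]; color 2: [3, 4, 12, 14]; color 3: [10].

χ(G) = 3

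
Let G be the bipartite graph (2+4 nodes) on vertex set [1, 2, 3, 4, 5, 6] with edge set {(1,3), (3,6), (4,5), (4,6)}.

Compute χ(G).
Clique number ω(G) = 2 (lower bound: χ ≥ ω).
The graph is bipartite (no odd cycle), so 2 colors suffice: χ(G) = 2.
A valid 2-coloring: color 1: [2, 3, 4]; color 2: [1, 5, 6].

χ(G) = 2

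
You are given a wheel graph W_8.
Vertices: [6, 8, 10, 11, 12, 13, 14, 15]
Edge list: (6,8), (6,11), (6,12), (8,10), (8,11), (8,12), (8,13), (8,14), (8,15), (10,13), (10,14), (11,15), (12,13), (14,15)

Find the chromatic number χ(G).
χ(G) = 4

Clique number ω(G) = 3 (lower bound: χ ≥ ω).
Odd cycle [11, 6, 12, 13, 10, 14, 15] needs 3 colors (χ ≥ 3).
Vertex 8 is adjacent to every vertex of [6, 10, 11, 12, 13, 14, 15], which already need 3 colors among themselves, so 8 needs a new color (χ ≥ 4).
The coloring below uses 4 colors, so χ(G) = 4.
A valid 4-coloring: color 1: [8]; color 2: [11, 12, 14]; color 3: [6, 13, 15]; color 4: [10].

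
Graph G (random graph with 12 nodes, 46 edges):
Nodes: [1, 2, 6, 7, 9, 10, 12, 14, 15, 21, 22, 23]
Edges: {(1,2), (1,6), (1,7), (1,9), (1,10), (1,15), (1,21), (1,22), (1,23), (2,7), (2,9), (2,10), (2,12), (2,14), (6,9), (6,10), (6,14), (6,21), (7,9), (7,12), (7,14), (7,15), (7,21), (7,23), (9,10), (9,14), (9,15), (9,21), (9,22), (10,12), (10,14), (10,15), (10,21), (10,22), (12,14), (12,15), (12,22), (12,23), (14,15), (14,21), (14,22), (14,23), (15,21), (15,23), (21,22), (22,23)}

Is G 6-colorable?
A valid 6-coloring: color 1: [1, 14]; color 2: [7, 10]; color 3: [9, 12]; color 4: [2, 6, 15, 22]; color 5: [21, 23].
(χ(G) = 5 ≤ 6.)

Yes, G is 6-colorable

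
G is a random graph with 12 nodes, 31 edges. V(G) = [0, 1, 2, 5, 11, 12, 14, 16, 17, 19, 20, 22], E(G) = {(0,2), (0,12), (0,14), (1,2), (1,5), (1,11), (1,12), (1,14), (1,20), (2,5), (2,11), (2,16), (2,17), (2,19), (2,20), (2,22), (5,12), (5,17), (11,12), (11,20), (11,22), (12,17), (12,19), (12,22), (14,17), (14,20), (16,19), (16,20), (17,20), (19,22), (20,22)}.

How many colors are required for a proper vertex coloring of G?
χ(G) = 4

Clique number ω(G) = 4 (lower bound: χ ≥ ω).
The clique on [1, 2, 11, 20] has size 4, forcing χ ≥ 4, and the coloring below uses 4 colors, so χ(G) = 4.
A valid 4-coloring: color 1: [2, 12, 14]; color 2: [0, 5, 19, 20]; color 3: [1, 16, 17, 22]; color 4: [11].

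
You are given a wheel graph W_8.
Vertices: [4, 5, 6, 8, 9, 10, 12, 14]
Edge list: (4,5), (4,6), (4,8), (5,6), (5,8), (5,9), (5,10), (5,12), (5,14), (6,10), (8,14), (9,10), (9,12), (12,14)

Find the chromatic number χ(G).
Clique number ω(G) = 3 (lower bound: χ ≥ ω).
Odd cycle [6, 10, 9, 12, 14, 8, 4] needs 3 colors (χ ≥ 3).
Vertex 5 is adjacent to every vertex of [4, 6, 8, 9, 10, 12, 14], which already need 3 colors among themselves, so 5 needs a new color (χ ≥ 4).
The coloring below uses 4 colors, so χ(G) = 4.
A valid 4-coloring: color 1: [5]; color 2: [6, 8, 9]; color 3: [4, 10, 12]; color 4: [14].

χ(G) = 4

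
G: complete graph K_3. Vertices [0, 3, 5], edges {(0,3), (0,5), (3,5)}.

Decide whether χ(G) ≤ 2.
No, G is not 2-colorable

The clique on vertices [0, 3, 5] has size 3 > 2, so it alone needs 3 colors.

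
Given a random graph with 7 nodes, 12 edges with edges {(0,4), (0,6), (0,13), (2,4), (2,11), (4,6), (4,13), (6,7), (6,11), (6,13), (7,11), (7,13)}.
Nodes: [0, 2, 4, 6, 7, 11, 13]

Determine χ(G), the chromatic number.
χ(G) = 4

Clique number ω(G) = 4 (lower bound: χ ≥ ω).
The clique on [0, 4, 6, 13] has size 4, forcing χ ≥ 4, and the coloring below uses 4 colors, so χ(G) = 4.
A valid 4-coloring: color 1: [2, 6]; color 2: [11, 13]; color 3: [4, 7]; color 4: [0].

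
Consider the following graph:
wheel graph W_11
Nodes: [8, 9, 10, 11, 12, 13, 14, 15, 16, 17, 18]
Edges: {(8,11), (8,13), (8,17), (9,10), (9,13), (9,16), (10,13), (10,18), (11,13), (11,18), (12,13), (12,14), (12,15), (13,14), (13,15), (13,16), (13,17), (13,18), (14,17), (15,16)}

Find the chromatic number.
χ(G) = 3

Clique number ω(G) = 3 (lower bound: χ ≥ ω).
The clique on [8, 13, 17] has size 3, forcing χ ≥ 3, and the coloring below uses 3 colors, so χ(G) = 3.
A valid 3-coloring: color 1: [13]; color 2: [8, 9, 14, 15, 18]; color 3: [10, 11, 12, 16, 17].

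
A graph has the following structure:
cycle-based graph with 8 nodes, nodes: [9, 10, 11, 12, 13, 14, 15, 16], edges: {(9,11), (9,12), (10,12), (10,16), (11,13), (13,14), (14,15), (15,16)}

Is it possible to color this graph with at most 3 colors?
A valid 3-coloring: color 1: [11, 12, 14, 16]; color 2: [9, 10, 13, 15].
(χ(G) = 2 ≤ 3.)

Yes, G is 3-colorable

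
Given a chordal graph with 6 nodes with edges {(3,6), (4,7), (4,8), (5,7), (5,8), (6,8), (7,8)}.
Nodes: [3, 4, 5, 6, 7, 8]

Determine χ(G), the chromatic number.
χ(G) = 3

Clique number ω(G) = 3 (lower bound: χ ≥ ω).
The clique on [4, 7, 8] has size 3, forcing χ ≥ 3, and the coloring below uses 3 colors, so χ(G) = 3.
A valid 3-coloring: color 1: [3, 8]; color 2: [6, 7]; color 3: [4, 5].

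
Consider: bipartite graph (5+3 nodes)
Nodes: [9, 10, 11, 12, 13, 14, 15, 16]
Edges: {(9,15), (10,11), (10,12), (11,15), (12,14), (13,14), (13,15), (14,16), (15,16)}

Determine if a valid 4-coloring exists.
Yes, G is 4-colorable

A valid 4-coloring: color 1: [10, 14, 15]; color 2: [9, 11, 12, 13, 16].
(χ(G) = 2 ≤ 4.)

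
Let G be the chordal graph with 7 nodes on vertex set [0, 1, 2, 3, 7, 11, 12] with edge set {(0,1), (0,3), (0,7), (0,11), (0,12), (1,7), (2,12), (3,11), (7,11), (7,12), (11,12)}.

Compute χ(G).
χ(G) = 4

Clique number ω(G) = 4 (lower bound: χ ≥ ω).
The clique on [0, 7, 11, 12] has size 4, forcing χ ≥ 4, and the coloring below uses 4 colors, so χ(G) = 4.
A valid 4-coloring: color 1: [0, 2]; color 2: [1, 11]; color 3: [3, 12]; color 4: [7].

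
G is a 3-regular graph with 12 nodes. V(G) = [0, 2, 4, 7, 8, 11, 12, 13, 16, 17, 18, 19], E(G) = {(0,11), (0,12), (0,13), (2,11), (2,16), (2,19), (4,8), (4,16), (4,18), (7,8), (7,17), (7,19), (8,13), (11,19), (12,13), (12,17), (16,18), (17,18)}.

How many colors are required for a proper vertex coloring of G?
χ(G) = 3

Clique number ω(G) = 3 (lower bound: χ ≥ ω).
The clique on [0, 12, 13] has size 3, forcing χ ≥ 3, and the coloring below uses 3 colors, so χ(G) = 3.
A valid 3-coloring: color 1: [2, 8, 12, 18]; color 2: [4, 7, 11, 13]; color 3: [0, 16, 17, 19].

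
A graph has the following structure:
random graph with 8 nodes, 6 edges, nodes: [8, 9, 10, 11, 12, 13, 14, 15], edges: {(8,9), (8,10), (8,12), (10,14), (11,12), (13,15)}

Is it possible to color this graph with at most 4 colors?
A valid 4-coloring: color 1: [8, 11, 13, 14]; color 2: [9, 10, 12, 15].
(χ(G) = 2 ≤ 4.)

Yes, G is 4-colorable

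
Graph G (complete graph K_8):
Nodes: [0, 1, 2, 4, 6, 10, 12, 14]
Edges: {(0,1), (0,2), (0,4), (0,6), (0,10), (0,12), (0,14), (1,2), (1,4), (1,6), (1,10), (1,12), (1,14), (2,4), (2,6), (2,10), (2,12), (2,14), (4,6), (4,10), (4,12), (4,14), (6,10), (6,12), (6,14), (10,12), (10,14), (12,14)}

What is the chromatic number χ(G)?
Clique number ω(G) = 8 (lower bound: χ ≥ ω).
The clique on [0, 1, 2, 4, 6, 10, 12, 14] has size 8, forcing χ ≥ 8, and the coloring below uses 8 colors, so χ(G) = 8.
A valid 8-coloring: color 1: [1]; color 2: [12]; color 3: [2]; color 4: [6]; color 5: [14]; color 6: [0]; color 7: [10]; color 8: [4].

χ(G) = 8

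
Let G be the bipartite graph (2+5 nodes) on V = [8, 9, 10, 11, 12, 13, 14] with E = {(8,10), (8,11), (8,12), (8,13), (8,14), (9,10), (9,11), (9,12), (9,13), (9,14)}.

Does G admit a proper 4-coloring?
Yes, G is 4-colorable

A valid 4-coloring: color 1: [8, 9]; color 2: [10, 11, 12, 13, 14].
(χ(G) = 2 ≤ 4.)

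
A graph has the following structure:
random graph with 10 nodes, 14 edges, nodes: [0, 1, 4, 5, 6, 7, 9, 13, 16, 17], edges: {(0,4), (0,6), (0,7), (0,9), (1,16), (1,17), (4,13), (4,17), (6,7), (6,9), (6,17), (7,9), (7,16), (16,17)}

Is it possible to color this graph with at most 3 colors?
The clique on vertices [0, 6, 7, 9] has size 4 > 3, so it alone needs 4 colors.

No, G is not 3-colorable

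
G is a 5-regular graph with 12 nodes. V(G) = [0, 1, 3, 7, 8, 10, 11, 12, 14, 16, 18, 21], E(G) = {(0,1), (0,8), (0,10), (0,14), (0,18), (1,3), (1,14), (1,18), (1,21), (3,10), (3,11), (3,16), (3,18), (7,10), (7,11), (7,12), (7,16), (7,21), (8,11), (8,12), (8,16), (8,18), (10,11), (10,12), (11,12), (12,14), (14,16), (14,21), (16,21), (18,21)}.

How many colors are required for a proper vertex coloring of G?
Clique number ω(G) = 4 (lower bound: χ ≥ ω).
The clique on [7, 10, 11, 12] has size 4, forcing χ ≥ 4, and the coloring below uses 4 colors, so χ(G) = 4.
A valid 4-coloring: color 1: [7, 14, 18]; color 2: [8, 10, 21]; color 3: [1, 11, 16]; color 4: [0, 3, 12].

χ(G) = 4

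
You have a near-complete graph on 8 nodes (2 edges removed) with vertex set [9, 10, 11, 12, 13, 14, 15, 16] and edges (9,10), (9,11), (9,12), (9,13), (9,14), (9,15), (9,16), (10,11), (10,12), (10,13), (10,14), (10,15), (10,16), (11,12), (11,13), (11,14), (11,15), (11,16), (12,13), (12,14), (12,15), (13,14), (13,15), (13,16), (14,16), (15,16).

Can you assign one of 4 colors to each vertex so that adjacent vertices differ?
No, G is not 4-colorable

The clique on vertices [9, 10, 11, 13, 14, 16] has size 6 > 4, so it alone needs 6 colors.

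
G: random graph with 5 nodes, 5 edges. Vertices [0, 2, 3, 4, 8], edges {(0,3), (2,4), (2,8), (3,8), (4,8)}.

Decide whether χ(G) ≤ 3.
A valid 3-coloring: color 1: [0, 8]; color 2: [3, 4]; color 3: [2].
(χ(G) = 3 ≤ 3.)

Yes, G is 3-colorable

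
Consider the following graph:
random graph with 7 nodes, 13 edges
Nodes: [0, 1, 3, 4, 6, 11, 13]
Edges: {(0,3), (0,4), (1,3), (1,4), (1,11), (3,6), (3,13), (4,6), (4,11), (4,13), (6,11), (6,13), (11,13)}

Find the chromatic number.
Clique number ω(G) = 4 (lower bound: χ ≥ ω).
The clique on [4, 6, 11, 13] has size 4, forcing χ ≥ 4, and the coloring below uses 4 colors, so χ(G) = 4.
A valid 4-coloring: color 1: [3, 4]; color 2: [0, 11]; color 3: [1, 13]; color 4: [6].

χ(G) = 4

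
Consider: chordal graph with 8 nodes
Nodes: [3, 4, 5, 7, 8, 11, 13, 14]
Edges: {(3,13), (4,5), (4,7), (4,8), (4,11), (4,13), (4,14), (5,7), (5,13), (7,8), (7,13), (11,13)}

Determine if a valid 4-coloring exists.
Yes, G is 4-colorable

A valid 4-coloring: color 1: [3, 4]; color 2: [8, 13, 14]; color 3: [7, 11]; color 4: [5].
(χ(G) = 4 ≤ 4.)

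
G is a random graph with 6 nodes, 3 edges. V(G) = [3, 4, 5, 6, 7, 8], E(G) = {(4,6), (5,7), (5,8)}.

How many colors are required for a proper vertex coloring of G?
Clique number ω(G) = 2 (lower bound: χ ≥ ω).
The graph is bipartite (no odd cycle), so 2 colors suffice: χ(G) = 2.
A valid 2-coloring: color 1: [3, 5, 6]; color 2: [4, 7, 8].

χ(G) = 2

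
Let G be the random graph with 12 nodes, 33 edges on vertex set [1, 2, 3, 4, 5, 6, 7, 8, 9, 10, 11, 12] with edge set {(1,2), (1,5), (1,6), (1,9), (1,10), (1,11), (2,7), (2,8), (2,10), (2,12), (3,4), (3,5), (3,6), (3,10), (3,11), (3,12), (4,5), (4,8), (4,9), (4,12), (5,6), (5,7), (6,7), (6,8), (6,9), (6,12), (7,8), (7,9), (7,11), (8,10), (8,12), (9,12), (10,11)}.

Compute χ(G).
χ(G) = 4

Clique number ω(G) = 3 (lower bound: χ ≥ ω).
Odd cycle [12, 8, 7, 5, 3] needs 3 colors (χ ≥ 3).
Vertex 6 is adjacent to every vertex of [3, 5, 7, 8, 12], which already need 3 colors among themselves, so 6 needs a new color (χ ≥ 4).
The coloring below uses 4 colors, so χ(G) = 4.
A valid 4-coloring: color 1: [2, 4, 6, 11]; color 2: [1, 3, 8]; color 3: [7, 10, 12]; color 4: [5, 9].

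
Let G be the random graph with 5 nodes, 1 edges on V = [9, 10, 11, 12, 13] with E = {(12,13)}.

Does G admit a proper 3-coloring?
Yes, G is 3-colorable

A valid 3-coloring: color 1: [9, 10, 11, 12]; color 2: [13].
(χ(G) = 2 ≤ 3.)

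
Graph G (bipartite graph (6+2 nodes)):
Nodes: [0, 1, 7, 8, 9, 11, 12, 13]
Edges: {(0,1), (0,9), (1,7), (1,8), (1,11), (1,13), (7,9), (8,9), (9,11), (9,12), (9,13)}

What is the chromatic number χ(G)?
Clique number ω(G) = 2 (lower bound: χ ≥ ω).
The graph is bipartite (no odd cycle), so 2 colors suffice: χ(G) = 2.
A valid 2-coloring: color 1: [1, 9]; color 2: [0, 7, 8, 11, 12, 13].

χ(G) = 2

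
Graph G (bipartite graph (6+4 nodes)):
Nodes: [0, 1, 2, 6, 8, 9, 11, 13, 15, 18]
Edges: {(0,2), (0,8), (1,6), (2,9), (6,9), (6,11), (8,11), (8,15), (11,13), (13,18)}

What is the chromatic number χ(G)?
Clique number ω(G) = 2 (lower bound: χ ≥ ω).
The graph is bipartite (no odd cycle), so 2 colors suffice: χ(G) = 2.
A valid 2-coloring: color 1: [0, 1, 9, 11, 15, 18]; color 2: [2, 6, 8, 13].

χ(G) = 2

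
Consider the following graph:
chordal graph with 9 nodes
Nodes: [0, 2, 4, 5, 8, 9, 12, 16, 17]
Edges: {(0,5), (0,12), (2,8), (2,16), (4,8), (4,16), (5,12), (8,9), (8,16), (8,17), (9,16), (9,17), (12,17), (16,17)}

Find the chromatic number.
χ(G) = 4

Clique number ω(G) = 4 (lower bound: χ ≥ ω).
The clique on [8, 9, 16, 17] has size 4, forcing χ ≥ 4, and the coloring below uses 4 colors, so χ(G) = 4.
A valid 4-coloring: color 1: [8, 12]; color 2: [5, 16]; color 3: [0, 2, 4, 17]; color 4: [9].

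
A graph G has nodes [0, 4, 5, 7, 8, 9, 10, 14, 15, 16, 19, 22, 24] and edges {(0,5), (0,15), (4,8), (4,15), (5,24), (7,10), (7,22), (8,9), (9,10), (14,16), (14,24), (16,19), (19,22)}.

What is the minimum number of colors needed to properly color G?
χ(G) = 3

Clique number ω(G) = 2 (lower bound: χ ≥ ω).
Odd cycle [10, 7, 22, 19, 16, 14, 24, 5, 0, 15, 4, 8, 9] needs 3 colors (χ ≥ 3).
The coloring below uses 3 colors, so χ(G) = 3.
A valid 3-coloring: color 1: [0, 8, 10, 16, 22, 24]; color 2: [5, 7, 9, 14, 15, 19]; color 3: [4].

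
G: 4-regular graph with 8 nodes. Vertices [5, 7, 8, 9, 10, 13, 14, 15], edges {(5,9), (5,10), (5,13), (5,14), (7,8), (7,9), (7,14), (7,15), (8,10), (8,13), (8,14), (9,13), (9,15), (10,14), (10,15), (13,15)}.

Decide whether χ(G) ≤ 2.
The clique on vertices [8, 10, 14] has size 3 > 2, so it alone needs 3 colors.

No, G is not 2-colorable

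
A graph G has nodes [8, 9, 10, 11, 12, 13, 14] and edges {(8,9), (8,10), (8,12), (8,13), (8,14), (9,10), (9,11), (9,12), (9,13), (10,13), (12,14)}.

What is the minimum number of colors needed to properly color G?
χ(G) = 4

Clique number ω(G) = 4 (lower bound: χ ≥ ω).
The clique on [8, 9, 10, 13] has size 4, forcing χ ≥ 4, and the coloring below uses 4 colors, so χ(G) = 4.
A valid 4-coloring: color 1: [8, 11]; color 2: [9, 14]; color 3: [12, 13]; color 4: [10].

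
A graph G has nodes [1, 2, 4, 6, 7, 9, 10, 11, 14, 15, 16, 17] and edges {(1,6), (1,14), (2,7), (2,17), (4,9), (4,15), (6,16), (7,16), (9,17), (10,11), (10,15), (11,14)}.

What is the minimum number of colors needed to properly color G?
χ(G) = 2

Clique number ω(G) = 2 (lower bound: χ ≥ ω).
The graph is bipartite (no odd cycle), so 2 colors suffice: χ(G) = 2.
A valid 2-coloring: color 1: [4, 6, 7, 10, 14, 17]; color 2: [1, 2, 9, 11, 15, 16].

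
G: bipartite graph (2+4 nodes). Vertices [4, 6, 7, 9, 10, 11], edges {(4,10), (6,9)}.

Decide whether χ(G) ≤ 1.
No, G is not 1-colorable

Edge (4,10) forces its endpoints to differ, so 1 color is not enough.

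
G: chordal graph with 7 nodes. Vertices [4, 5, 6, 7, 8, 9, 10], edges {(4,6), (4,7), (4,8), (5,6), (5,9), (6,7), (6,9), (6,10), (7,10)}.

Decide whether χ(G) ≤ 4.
A valid 4-coloring: color 1: [6, 8]; color 2: [5, 7]; color 3: [4, 9, 10].
(χ(G) = 3 ≤ 4.)

Yes, G is 4-colorable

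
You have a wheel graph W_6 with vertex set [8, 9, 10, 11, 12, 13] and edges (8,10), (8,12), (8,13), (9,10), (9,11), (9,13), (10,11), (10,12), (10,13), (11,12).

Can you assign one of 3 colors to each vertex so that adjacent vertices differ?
Odd cycle [12, 8, 13, 9, 11] needs 3 colors (χ ≥ 3).
Vertex 10 is adjacent to every vertex of [8, 9, 11, 12, 13], which already need 3 colors among themselves, so 10 needs a new color (χ ≥ 4).
Hence χ(G) ≥ 4 > 3, so no proper 3-coloring exists.

No, G is not 3-colorable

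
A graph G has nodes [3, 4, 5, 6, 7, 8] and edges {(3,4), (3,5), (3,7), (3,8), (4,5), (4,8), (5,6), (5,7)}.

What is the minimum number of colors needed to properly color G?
Clique number ω(G) = 3 (lower bound: χ ≥ ω).
The clique on [3, 4, 8] has size 3, forcing χ ≥ 3, and the coloring below uses 3 colors, so χ(G) = 3.
A valid 3-coloring: color 1: [5, 8]; color 2: [3, 6]; color 3: [4, 7].

χ(G) = 3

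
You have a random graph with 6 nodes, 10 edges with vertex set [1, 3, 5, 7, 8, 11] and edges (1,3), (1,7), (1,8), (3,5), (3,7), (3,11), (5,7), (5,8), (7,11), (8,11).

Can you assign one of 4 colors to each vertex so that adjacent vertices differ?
A valid 4-coloring: color 1: [3, 8]; color 2: [7]; color 3: [1, 5, 11].
(χ(G) = 3 ≤ 4.)

Yes, G is 4-colorable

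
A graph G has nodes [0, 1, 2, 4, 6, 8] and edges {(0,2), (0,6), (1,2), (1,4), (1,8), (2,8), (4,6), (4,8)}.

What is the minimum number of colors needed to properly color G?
Clique number ω(G) = 3 (lower bound: χ ≥ ω).
The clique on [1, 2, 8] has size 3, forcing χ ≥ 3, and the coloring below uses 3 colors, so χ(G) = 3.
A valid 3-coloring: color 1: [6, 8]; color 2: [2, 4]; color 3: [0, 1].

χ(G) = 3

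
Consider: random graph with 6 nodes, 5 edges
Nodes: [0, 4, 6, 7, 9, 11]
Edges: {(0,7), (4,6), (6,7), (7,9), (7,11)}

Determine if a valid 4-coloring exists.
Yes, G is 4-colorable

A valid 4-coloring: color 1: [4, 7]; color 2: [0, 6, 9, 11].
(χ(G) = 2 ≤ 4.)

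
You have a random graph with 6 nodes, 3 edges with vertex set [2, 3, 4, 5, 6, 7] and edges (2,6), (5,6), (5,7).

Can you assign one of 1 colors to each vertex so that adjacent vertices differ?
Edge (2,6) forces its endpoints to differ, so 1 color is not enough.

No, G is not 1-colorable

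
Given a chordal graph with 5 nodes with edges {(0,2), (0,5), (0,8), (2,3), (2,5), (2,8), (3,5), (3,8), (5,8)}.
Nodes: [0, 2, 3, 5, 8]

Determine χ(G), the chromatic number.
Clique number ω(G) = 4 (lower bound: χ ≥ ω).
The clique on [0, 2, 5, 8] has size 4, forcing χ ≥ 4, and the coloring below uses 4 colors, so χ(G) = 4.
A valid 4-coloring: color 1: [8]; color 2: [5]; color 3: [2]; color 4: [0, 3].

χ(G) = 4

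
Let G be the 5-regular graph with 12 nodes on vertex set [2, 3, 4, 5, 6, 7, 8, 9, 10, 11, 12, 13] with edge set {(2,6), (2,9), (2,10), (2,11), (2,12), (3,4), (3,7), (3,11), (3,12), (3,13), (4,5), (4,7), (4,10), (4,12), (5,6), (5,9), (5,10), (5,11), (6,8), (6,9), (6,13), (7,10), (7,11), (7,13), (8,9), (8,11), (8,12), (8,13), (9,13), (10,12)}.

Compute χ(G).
χ(G) = 4

Clique number ω(G) = 4 (lower bound: χ ≥ ω).
The clique on [6, 8, 9, 13] has size 4, forcing χ ≥ 4, and the coloring below uses 4 colors, so χ(G) = 4.
A valid 4-coloring: color 1: [7, 9, 12]; color 2: [2, 4, 13]; color 3: [6, 10, 11]; color 4: [3, 5, 8].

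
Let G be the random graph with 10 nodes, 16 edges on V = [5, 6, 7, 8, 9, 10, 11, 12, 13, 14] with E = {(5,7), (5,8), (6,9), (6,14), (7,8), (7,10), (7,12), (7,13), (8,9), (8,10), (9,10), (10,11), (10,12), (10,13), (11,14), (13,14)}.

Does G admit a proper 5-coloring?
A valid 5-coloring: color 1: [5, 10, 14]; color 2: [7, 9, 11]; color 3: [6, 8, 12, 13].
(χ(G) = 3 ≤ 5.)

Yes, G is 5-colorable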